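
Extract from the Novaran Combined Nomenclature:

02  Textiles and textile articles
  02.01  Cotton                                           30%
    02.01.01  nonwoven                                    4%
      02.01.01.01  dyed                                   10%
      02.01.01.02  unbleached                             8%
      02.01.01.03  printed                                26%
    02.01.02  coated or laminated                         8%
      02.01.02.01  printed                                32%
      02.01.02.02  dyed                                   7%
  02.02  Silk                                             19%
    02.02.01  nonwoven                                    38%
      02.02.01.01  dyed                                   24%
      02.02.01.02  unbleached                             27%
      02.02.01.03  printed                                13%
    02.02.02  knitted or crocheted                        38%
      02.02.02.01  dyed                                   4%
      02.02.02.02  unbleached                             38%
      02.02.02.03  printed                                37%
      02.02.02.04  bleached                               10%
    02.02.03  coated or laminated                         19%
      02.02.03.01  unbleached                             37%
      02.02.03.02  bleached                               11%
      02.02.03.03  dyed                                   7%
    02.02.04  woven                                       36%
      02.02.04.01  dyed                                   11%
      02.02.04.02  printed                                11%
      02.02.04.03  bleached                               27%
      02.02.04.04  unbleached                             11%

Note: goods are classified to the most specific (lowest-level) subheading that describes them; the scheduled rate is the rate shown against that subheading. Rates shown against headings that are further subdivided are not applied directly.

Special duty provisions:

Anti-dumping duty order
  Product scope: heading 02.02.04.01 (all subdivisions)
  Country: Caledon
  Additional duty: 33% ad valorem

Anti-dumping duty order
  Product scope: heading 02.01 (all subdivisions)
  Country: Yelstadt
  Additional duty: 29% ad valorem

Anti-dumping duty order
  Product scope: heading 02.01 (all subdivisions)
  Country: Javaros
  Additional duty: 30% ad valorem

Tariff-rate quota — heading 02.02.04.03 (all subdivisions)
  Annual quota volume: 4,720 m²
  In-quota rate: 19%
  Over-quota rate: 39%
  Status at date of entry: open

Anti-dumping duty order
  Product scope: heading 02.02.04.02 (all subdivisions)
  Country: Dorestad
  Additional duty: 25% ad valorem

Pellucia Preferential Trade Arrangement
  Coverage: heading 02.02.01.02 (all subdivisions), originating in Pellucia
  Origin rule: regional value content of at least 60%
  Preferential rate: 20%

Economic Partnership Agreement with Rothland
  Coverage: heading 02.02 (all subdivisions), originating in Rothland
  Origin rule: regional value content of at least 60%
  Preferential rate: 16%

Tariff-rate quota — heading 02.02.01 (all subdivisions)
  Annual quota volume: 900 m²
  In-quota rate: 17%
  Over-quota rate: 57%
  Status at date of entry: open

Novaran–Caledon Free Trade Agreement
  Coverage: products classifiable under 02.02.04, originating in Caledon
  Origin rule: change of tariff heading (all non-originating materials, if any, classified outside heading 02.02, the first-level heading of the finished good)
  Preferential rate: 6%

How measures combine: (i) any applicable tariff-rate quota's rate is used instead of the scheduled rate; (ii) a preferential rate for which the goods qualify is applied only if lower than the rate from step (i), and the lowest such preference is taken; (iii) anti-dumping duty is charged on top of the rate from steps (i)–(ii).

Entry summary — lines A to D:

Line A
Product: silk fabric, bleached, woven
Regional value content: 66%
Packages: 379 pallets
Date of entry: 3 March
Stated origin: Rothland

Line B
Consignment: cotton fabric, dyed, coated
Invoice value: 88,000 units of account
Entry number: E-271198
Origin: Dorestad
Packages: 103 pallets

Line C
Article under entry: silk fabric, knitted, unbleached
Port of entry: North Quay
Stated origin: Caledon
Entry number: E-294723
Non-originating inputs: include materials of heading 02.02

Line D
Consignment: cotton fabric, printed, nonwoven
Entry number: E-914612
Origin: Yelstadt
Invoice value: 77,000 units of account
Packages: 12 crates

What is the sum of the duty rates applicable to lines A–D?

116%

Line A: silk → 02.02; woven → 02.02.04; bleached → 02.02.04.03. Scheduled 27%. quota on 02.02.04.03 open → in-quota 19%; Rothland agreement on 02.02: RVC ≥ 60% → 16% available; preferential 16%. → 16%.
Line B: cotton → 02.01; coated → 02.01.02; dyed → 02.01.02.02. Scheduled 7%. No special measure applies. → 7%.
Line C: silk → 02.02; knitted → 02.02.02; unbleached → 02.02.02.02. Scheduled 38%. Caledon agreement on 02.02.04: 02.02.02.02 not covered. → 38%.
Line D: cotton → 02.01; nonwoven → 02.01.01; printed → 02.01.01.03. Scheduled 26%. anti-dumping (Yelstadt, 02.01): +29%; total 26% + 29% = 55%. → 55%.
Sum: 16% + 7% + 38% + 55% = 116%.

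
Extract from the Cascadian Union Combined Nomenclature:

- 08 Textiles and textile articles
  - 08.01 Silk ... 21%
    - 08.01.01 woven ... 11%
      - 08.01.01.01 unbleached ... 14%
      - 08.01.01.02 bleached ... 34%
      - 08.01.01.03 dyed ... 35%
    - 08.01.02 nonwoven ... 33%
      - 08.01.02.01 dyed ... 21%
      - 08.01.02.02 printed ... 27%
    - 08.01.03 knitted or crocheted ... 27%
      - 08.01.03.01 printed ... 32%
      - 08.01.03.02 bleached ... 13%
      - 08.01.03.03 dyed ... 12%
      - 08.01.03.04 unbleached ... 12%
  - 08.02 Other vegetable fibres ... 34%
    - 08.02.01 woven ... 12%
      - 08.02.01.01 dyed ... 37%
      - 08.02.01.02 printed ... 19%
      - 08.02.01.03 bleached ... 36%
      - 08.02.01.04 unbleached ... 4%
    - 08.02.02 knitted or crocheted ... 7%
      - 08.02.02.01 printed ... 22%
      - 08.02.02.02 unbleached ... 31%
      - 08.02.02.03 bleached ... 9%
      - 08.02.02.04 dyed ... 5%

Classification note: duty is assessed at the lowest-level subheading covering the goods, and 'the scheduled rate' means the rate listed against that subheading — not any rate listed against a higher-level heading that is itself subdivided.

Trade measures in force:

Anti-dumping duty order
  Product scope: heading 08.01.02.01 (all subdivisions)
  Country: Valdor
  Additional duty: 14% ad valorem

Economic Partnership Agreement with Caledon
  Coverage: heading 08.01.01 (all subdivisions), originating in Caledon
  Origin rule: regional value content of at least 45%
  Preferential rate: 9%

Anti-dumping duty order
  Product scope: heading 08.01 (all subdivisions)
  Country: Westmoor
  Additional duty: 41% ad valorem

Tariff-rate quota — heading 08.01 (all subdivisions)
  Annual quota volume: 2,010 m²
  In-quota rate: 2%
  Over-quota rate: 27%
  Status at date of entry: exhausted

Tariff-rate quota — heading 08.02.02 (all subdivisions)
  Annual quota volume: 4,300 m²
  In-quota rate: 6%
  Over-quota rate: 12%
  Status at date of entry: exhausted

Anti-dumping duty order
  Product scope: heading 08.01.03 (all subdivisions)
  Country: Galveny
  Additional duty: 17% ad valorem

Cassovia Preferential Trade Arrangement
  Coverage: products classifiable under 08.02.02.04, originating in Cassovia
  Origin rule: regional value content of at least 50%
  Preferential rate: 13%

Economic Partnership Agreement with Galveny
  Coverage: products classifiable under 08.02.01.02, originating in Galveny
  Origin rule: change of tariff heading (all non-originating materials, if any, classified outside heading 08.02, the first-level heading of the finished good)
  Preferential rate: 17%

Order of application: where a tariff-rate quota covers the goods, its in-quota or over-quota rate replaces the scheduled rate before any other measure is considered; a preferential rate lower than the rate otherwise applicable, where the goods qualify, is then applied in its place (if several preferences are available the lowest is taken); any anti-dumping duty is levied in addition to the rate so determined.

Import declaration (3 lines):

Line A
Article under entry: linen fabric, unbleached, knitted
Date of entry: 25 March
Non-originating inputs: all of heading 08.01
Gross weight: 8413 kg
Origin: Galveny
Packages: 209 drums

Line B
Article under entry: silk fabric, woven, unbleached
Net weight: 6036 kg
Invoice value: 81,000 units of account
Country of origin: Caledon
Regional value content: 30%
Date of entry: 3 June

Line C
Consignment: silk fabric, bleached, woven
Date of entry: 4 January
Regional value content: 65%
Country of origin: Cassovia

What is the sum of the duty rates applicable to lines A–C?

66%

Line A: linen → 08.02; knitted → 08.02.02; unbleached → 08.02.02.02. Scheduled 31%. quota on 08.02.02 exhausted → over-quota 12%; Galveny agreement on 08.02.01.02: 08.02.02.02 not covered. → 12%.
Line B: silk → 08.01; woven → 08.01.01; unbleached → 08.01.01.01. Scheduled 14%. quota on 08.01 exhausted → over-quota 27%; Caledon agreement on 08.01.01: RVC < 45%. → 27%.
Line C: silk → 08.01; woven → 08.01.01; bleached → 08.01.01.02. Scheduled 34%. quota on 08.01 exhausted → over-quota 27%; Cassovia agreement on 08.02.02.04: 08.01.01.02 not covered. → 27%.
Sum: 12% + 27% + 27% = 66%.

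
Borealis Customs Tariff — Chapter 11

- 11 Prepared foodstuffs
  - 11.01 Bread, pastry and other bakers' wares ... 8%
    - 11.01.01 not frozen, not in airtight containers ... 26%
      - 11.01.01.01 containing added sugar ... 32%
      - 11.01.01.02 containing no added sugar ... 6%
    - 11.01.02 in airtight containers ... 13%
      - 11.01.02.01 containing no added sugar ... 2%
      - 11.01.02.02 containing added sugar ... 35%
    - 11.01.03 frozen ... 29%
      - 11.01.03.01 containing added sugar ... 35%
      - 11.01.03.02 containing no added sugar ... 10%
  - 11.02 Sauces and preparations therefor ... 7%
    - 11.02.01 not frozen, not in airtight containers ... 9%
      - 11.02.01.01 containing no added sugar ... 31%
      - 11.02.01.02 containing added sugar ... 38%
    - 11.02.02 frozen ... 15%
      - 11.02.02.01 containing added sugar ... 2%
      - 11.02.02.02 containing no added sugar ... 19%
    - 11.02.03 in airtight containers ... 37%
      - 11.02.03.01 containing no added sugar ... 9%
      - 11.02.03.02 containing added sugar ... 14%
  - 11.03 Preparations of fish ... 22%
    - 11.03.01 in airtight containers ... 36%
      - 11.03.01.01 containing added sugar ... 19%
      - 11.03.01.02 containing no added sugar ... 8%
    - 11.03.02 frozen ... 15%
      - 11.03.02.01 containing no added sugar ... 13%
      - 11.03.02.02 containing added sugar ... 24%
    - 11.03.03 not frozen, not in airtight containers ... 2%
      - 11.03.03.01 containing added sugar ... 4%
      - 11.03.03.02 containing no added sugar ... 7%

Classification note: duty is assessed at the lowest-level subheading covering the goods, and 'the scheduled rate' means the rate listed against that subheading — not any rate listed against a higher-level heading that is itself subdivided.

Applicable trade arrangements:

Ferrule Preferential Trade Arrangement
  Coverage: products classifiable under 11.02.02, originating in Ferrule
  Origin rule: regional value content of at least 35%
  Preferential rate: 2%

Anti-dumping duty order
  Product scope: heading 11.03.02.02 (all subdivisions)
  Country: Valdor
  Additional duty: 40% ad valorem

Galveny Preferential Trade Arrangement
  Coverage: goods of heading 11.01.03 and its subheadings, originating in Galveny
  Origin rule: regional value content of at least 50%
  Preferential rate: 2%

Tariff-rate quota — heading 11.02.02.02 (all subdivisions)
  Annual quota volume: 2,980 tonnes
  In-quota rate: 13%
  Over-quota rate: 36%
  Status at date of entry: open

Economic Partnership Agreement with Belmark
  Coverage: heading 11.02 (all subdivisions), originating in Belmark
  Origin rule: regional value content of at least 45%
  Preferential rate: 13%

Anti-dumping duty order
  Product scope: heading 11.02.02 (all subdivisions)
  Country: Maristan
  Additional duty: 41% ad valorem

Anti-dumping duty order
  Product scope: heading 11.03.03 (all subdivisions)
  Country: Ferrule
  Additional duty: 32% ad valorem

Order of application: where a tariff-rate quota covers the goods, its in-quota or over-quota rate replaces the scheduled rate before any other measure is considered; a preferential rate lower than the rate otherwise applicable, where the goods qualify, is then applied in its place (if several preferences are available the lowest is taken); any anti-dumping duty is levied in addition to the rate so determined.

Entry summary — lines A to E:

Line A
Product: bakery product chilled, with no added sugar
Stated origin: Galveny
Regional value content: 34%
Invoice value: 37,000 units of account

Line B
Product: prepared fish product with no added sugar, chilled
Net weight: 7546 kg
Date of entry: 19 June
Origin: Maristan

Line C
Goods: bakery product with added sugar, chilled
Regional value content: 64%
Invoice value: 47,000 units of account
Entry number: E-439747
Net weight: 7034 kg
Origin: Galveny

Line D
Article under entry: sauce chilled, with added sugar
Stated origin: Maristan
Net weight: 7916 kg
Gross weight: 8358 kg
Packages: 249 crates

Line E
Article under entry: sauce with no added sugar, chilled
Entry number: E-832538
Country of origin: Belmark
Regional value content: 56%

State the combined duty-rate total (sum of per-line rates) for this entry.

Line A: bakery product → 11.01; chilled → 11.01.01; with no added sugar → 11.01.01.02. Scheduled 6%. Galveny agreement on 11.01.03: 11.01.01.02 not covered. → 6%.
Line B: prepared fish product → 11.03; chilled → 11.03.03; with no added sugar → 11.03.03.02. Scheduled 7%. No special measure applies. → 7%.
Line C: bakery product → 11.01; chilled → 11.01.01; with added sugar → 11.01.01.01. Scheduled 32%. Galveny agreement on 11.01.03: 11.01.01.01 not covered. → 32%.
Line D: sauce → 11.02; chilled → 11.02.01; with added sugar → 11.02.01.02. Scheduled 38%. No special measure applies. → 38%.
Line E: sauce → 11.02; chilled → 11.02.01; with no added sugar → 11.02.01.01. Scheduled 31%. Belmark agreement on 11.02: RVC ≥ 45% → 13% available; preferential 13%. → 13%.
Sum: 6% + 7% + 32% + 38% + 13% = 96%.

96%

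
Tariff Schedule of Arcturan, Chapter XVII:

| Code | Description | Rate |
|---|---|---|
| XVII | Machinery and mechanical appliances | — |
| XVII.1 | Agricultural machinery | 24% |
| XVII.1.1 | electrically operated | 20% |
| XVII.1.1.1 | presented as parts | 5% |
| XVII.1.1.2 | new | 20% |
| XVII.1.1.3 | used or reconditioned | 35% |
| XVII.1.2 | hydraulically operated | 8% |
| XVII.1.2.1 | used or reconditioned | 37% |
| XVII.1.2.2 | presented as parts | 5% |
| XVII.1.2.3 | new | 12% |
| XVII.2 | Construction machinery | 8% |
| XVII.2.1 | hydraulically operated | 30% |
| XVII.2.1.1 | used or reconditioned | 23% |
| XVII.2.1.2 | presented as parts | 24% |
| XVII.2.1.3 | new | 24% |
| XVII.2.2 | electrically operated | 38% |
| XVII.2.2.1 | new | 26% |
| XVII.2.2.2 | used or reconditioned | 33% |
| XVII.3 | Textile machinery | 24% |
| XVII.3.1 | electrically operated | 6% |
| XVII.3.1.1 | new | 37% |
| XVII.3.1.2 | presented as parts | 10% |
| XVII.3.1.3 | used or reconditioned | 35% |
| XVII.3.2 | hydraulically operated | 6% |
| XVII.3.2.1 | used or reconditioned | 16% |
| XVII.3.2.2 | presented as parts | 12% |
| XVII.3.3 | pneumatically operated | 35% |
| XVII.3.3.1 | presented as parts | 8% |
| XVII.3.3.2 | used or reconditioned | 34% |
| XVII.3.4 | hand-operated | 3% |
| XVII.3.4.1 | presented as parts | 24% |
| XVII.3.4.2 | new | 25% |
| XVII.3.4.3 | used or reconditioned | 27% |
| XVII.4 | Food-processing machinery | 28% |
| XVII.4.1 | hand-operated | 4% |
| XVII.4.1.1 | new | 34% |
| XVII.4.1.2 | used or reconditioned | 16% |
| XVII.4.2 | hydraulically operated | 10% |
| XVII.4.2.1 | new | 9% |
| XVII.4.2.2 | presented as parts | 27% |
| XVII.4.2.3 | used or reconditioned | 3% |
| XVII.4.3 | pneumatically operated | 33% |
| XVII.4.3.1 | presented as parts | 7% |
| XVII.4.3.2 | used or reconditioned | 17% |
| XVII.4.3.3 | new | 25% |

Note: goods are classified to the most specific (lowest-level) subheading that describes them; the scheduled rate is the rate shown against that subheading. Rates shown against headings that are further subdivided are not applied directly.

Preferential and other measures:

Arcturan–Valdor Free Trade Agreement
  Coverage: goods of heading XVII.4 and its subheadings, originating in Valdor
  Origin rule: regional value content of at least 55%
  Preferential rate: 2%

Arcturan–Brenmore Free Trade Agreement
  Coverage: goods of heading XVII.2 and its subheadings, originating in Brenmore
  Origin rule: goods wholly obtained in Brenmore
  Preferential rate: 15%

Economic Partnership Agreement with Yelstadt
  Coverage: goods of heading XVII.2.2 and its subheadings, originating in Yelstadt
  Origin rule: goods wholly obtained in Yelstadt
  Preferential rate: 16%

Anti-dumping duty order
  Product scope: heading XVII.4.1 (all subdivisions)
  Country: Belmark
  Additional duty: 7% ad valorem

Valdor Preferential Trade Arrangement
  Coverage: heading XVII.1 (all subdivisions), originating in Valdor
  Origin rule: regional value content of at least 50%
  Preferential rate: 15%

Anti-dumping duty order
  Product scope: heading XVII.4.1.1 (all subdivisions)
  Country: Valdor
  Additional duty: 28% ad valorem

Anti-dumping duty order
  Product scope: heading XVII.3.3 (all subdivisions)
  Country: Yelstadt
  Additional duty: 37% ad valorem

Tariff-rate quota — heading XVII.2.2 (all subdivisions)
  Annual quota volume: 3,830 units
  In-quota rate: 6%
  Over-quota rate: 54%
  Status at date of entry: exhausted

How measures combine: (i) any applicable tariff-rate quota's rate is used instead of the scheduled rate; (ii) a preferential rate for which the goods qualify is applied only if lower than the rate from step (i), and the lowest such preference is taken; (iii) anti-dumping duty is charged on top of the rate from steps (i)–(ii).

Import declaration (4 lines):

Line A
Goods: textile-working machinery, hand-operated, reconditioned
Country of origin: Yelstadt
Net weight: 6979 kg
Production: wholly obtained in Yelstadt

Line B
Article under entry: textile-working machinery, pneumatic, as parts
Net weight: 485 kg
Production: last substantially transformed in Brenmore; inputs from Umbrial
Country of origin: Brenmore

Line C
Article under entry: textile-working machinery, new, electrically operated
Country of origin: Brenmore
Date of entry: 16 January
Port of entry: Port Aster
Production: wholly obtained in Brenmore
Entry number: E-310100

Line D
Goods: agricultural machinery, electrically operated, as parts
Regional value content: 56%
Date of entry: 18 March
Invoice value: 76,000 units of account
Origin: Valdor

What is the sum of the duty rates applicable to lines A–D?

77%

Line A: textile-working → XVII.3; hand-operated → XVII.3.4; reconditioned → XVII.3.4.3. Scheduled 27%. Yelstadt agreement on XVII.2.2: XVII.3.4.3 not covered. → 27%.
Line B: textile-working → XVII.3; pneumatic → XVII.3.3; as parts → XVII.3.3.1. Scheduled 8%. Brenmore agreement on XVII.2: XVII.3.3.1 not covered. → 8%.
Line C: textile-working → XVII.3; electrically operated → XVII.3.1; new → XVII.3.1.1. Scheduled 37%. Brenmore agreement on XVII.2: XVII.3.1.1 not covered. → 37%.
Line D: agricultural → XVII.1; electrically operated → XVII.1.1; as parts → XVII.1.1.1. Scheduled 5%. Valdor agreement on XVII.4: XVII.1.1.1 not covered; Valdor agreement on XVII.1: RVC ≥ 50% → 15% available; preference 15% not lower than 5% → no reduction. → 5%.
Sum: 27% + 8% + 37% + 5% = 77%.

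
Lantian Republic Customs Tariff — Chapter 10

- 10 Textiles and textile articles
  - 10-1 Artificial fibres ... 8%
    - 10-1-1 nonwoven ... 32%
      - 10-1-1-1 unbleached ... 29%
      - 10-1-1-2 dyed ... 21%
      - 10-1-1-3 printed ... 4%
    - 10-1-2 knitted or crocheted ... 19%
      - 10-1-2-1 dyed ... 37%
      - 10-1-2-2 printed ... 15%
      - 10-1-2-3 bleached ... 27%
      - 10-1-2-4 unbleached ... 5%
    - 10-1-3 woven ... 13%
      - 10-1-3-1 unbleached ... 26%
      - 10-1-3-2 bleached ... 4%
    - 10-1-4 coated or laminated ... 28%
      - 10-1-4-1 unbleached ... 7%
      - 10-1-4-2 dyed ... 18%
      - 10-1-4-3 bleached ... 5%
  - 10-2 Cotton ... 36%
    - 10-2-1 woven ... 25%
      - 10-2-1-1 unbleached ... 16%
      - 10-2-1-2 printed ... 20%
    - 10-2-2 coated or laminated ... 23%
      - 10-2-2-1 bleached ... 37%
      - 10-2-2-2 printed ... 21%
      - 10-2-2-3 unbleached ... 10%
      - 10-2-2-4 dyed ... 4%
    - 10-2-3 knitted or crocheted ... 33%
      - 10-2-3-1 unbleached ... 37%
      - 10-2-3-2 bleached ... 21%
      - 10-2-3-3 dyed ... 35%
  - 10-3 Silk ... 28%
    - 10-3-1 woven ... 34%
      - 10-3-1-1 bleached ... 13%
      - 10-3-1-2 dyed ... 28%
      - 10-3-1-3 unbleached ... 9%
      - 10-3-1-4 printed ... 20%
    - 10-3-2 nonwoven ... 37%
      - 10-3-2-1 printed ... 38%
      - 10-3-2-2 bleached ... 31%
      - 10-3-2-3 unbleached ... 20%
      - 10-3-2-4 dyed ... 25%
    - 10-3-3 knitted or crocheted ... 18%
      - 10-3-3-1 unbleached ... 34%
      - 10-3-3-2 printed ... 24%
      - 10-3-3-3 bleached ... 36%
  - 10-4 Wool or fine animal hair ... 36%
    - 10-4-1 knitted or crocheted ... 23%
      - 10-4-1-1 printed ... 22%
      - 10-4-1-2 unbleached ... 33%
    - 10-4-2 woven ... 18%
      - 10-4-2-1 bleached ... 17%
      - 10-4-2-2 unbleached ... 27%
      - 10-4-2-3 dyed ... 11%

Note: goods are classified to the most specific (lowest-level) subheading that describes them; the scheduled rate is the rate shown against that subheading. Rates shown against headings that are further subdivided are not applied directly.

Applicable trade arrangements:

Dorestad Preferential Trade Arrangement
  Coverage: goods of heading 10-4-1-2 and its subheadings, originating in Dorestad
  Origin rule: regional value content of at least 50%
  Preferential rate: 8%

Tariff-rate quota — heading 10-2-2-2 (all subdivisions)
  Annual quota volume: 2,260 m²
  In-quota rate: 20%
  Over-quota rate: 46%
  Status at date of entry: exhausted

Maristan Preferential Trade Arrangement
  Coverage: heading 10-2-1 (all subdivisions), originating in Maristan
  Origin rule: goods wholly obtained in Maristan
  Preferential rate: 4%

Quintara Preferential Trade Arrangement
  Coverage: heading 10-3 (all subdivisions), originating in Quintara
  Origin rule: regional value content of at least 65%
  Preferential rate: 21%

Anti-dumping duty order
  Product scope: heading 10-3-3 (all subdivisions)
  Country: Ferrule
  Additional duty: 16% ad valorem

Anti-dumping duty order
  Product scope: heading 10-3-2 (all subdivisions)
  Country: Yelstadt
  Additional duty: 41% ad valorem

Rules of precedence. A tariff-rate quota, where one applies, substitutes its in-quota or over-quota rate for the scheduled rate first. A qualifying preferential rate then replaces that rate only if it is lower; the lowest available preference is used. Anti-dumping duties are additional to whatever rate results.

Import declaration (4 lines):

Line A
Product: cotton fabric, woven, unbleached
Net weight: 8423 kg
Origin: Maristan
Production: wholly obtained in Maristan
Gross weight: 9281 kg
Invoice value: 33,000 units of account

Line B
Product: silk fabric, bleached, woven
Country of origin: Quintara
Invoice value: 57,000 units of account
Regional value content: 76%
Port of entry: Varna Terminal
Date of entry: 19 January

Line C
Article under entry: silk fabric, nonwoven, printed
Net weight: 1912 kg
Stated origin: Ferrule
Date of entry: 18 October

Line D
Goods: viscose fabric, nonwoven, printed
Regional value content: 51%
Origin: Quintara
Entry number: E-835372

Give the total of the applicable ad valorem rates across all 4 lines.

59%

Line A: cotton → 10-2; woven → 10-2-1; unbleached → 10-2-1-1. Scheduled 16%. Maristan agreement on 10-2-1: wholly obtained → 4% available; preferential 4%. → 4%.
Line B: silk → 10-3; woven → 10-3-1; bleached → 10-3-1-1. Scheduled 13%. Quintara agreement on 10-3: RVC ≥ 65% → 21% available; preference 21% not lower than 13% → no reduction. → 13%.
Line C: silk → 10-3; nonwoven → 10-3-2; printed → 10-3-2-1. Scheduled 38%. No special measure applies. → 38%.
Line D: viscose → 10-1; nonwoven → 10-1-1; printed → 10-1-1-3. Scheduled 4%. Quintara agreement on 10-3: 10-1-1-3 not covered. → 4%.
Sum: 4% + 13% + 38% + 4% = 59%.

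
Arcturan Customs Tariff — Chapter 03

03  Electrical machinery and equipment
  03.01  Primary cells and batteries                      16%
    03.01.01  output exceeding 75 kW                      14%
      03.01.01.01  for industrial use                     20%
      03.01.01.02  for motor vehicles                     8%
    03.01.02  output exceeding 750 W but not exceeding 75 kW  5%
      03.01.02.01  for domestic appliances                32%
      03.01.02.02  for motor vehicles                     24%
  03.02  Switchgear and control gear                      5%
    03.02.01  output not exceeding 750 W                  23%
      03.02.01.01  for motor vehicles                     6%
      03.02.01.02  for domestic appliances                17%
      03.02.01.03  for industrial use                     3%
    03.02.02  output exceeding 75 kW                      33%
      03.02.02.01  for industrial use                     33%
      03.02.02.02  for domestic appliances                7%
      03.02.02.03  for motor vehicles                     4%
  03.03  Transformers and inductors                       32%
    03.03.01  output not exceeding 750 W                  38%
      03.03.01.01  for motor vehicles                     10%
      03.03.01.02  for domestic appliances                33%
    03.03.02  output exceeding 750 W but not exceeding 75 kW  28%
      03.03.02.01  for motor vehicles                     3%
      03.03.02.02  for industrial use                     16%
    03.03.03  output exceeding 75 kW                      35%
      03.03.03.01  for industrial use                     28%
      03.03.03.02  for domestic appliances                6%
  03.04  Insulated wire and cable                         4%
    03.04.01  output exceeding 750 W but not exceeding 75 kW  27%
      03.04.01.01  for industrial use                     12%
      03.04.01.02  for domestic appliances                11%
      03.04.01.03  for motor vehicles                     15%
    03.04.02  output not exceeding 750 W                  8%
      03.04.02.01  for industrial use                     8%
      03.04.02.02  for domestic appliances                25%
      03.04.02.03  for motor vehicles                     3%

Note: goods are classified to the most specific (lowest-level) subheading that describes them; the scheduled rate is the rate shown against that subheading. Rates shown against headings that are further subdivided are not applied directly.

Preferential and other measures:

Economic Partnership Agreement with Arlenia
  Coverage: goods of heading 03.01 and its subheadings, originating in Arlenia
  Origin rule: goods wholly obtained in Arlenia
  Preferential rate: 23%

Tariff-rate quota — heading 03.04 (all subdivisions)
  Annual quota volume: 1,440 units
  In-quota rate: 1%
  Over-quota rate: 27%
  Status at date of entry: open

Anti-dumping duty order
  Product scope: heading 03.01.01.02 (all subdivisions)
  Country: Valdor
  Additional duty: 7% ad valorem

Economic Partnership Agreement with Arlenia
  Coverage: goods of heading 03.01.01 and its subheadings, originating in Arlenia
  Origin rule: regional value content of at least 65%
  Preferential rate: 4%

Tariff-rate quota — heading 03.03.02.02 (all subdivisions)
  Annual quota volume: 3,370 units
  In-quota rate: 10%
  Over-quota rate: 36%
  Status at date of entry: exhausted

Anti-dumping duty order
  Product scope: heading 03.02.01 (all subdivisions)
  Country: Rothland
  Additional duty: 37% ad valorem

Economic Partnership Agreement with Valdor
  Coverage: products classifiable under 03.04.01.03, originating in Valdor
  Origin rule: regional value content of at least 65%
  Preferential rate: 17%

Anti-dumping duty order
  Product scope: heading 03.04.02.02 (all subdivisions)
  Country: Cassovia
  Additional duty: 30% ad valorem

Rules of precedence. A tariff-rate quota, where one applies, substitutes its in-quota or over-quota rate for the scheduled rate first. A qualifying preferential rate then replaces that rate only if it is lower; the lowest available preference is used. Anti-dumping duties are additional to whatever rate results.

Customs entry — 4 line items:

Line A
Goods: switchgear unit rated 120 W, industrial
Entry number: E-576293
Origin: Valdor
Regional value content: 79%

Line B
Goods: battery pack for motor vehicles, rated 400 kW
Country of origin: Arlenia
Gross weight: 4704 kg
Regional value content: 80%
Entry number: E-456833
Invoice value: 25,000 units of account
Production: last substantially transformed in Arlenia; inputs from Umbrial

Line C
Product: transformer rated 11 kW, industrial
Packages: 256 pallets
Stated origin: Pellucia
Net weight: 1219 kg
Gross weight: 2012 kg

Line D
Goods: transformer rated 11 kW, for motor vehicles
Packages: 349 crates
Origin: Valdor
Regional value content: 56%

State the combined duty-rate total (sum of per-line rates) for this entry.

46%

Line A: switchgear unit → 03.02; rated 120 W → 03.02.01; industrial → 03.02.01.03. Scheduled 3%. Valdor agreement on 03.04.01.03: 03.02.01.03 not covered. → 3%.
Line B: battery pack → 03.01; rated 400 kW → 03.01.01; for motor vehicles → 03.01.01.02. Scheduled 8%. Arlenia agreement on 03.01: not wholly obtained; Arlenia agreement on 03.01.01: RVC ≥ 65% → 4% available; preferential 4%. → 4%.
Line C: transformer → 03.03; rated 11 kW → 03.03.02; industrial → 03.03.02.02. Scheduled 16%. quota on 03.03.02.02 exhausted → over-quota 36%. → 36%.
Line D: transformer → 03.03; rated 11 kW → 03.03.02; for motor vehicles → 03.03.02.01. Scheduled 3%. Valdor agreement on 03.04.01.03: 03.03.02.01 not covered. → 3%.
Sum: 3% + 4% + 36% + 3% = 46%.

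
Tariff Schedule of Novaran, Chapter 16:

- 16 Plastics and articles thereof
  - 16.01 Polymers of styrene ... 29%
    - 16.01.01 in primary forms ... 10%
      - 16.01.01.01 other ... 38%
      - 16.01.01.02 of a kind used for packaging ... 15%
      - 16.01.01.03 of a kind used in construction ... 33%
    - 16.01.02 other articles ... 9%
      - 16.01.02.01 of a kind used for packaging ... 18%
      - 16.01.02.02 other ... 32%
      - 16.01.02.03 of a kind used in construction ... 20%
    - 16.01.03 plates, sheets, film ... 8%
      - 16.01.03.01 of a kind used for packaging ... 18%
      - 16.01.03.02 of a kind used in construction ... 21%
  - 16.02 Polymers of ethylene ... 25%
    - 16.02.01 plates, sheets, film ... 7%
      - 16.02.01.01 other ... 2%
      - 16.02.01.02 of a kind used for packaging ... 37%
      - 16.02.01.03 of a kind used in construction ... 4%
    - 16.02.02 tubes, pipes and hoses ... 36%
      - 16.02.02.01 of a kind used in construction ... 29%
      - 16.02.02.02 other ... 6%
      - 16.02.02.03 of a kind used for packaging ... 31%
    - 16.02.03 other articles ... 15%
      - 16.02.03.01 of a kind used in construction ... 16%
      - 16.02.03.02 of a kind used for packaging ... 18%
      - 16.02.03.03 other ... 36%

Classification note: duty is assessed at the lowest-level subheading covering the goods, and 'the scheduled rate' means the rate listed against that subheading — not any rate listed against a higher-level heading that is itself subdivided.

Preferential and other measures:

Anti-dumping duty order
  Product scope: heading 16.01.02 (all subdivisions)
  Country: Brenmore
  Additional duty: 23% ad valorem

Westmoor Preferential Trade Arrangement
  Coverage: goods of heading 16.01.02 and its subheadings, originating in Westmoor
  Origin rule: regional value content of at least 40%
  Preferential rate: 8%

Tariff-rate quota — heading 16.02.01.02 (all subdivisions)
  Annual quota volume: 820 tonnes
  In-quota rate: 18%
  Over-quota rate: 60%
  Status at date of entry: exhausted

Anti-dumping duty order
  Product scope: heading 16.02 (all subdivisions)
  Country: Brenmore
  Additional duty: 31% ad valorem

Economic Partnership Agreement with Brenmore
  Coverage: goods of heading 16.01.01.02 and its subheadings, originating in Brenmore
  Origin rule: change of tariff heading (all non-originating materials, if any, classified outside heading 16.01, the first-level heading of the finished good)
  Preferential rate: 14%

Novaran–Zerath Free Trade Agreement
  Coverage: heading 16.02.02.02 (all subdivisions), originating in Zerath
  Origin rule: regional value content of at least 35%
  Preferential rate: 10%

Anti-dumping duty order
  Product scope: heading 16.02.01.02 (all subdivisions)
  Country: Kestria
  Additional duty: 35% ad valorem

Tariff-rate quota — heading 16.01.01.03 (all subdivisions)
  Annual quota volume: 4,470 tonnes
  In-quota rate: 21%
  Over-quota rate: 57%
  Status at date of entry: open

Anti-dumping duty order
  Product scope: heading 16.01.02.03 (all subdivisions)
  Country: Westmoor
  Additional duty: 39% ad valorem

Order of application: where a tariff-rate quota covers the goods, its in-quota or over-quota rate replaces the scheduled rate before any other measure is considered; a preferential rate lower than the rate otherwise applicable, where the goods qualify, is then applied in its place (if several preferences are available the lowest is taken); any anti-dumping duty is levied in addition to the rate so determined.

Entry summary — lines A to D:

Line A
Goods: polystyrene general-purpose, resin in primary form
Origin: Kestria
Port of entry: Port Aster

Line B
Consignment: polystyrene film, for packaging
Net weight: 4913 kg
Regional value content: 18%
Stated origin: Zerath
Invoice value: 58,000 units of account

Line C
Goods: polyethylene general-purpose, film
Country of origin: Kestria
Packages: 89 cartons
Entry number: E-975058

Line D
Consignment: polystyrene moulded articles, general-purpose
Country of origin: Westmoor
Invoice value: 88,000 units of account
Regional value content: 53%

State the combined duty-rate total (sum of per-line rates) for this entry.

66%

Line A: polystyrene → 16.01; resin in primary form → 16.01.01; general-purpose → 16.01.01.01. Scheduled 38%. No special measure applies. → 38%.
Line B: polystyrene → 16.01; film → 16.01.03; for packaging → 16.01.03.01. Scheduled 18%. Zerath agreement on 16.02.02.02: 16.01.03.01 not covered. → 18%.
Line C: polyethylene → 16.02; film → 16.02.01; general-purpose → 16.02.01.01. Scheduled 2%. No special measure applies. → 2%.
Line D: polystyrene → 16.01; moulded articles → 16.01.02; general-purpose → 16.01.02.02. Scheduled 32%. Westmoor agreement on 16.01.02: RVC ≥ 40% → 8% available; preferential 8%. → 8%.
Sum: 38% + 18% + 2% + 8% = 66%.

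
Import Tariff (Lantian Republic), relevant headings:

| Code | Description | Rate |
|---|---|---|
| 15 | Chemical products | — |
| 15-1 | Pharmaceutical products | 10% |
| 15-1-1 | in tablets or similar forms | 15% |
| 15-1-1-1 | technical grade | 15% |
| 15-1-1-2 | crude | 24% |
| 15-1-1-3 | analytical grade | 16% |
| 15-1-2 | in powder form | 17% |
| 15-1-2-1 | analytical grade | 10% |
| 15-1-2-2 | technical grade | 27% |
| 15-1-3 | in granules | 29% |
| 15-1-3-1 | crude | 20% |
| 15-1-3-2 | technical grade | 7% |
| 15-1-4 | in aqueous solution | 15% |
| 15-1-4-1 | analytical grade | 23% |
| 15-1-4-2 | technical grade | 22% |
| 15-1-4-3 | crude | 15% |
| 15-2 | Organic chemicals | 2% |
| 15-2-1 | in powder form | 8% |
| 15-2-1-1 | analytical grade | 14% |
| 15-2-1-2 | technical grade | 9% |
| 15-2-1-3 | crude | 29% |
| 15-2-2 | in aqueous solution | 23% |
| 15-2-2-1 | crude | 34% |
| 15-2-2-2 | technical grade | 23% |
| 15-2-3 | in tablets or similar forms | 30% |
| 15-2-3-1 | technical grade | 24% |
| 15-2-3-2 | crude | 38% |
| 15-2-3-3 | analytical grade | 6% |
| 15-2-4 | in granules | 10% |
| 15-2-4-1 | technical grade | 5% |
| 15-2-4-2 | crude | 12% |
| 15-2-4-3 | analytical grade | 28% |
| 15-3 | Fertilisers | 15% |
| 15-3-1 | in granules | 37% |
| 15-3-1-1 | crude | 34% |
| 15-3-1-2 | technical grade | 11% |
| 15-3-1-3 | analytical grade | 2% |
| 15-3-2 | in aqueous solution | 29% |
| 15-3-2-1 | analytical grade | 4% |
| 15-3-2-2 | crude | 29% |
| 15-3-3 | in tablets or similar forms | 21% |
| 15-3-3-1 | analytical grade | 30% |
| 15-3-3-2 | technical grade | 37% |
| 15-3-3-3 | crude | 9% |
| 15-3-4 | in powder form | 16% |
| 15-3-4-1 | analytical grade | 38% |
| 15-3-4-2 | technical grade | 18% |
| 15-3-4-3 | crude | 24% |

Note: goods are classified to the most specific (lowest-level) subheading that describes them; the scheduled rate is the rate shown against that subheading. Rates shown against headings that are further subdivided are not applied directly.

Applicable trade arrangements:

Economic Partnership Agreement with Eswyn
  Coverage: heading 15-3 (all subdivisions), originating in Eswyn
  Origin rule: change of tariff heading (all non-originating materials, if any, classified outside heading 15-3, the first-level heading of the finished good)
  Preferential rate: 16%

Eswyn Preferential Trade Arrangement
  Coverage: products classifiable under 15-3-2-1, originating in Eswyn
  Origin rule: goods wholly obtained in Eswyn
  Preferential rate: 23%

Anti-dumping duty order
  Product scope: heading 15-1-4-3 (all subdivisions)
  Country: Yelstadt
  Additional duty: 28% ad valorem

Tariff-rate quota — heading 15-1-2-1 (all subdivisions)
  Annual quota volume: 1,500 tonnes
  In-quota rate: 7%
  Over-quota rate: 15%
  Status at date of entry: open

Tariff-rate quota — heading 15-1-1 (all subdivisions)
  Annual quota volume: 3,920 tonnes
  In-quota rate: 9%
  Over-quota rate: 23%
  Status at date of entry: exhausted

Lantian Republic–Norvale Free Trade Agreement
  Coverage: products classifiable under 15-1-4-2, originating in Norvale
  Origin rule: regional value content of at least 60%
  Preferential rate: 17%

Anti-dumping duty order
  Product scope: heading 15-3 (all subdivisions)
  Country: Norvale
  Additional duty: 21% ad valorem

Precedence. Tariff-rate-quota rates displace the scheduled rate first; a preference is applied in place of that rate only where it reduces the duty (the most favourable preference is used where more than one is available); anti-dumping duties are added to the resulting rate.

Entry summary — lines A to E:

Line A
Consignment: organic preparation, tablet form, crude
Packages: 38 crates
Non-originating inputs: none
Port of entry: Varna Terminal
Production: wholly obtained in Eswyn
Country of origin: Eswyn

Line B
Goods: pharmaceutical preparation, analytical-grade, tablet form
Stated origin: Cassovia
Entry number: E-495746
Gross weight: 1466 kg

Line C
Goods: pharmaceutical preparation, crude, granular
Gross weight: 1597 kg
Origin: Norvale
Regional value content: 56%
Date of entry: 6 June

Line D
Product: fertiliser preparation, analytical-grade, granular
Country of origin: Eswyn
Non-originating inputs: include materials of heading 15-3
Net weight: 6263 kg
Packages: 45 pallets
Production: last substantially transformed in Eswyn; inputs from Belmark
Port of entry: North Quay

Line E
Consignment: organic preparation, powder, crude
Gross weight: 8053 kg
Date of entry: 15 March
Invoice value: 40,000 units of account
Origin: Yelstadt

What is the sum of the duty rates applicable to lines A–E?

Line A: organic → 15-2; tablet form → 15-2-3; crude → 15-2-3-2. Scheduled 38%. Eswyn agreement on 15-3: 15-2-3-2 not covered; Eswyn agreement on 15-3-2-1: 15-2-3-2 not covered. → 38%.
Line B: pharmaceutical → 15-1; tablet form → 15-1-1; analytical-grade → 15-1-1-3. Scheduled 16%. quota on 15-1-1 exhausted → over-quota 23%. → 23%.
Line C: pharmaceutical → 15-1; granular → 15-1-3; crude → 15-1-3-1. Scheduled 20%. Norvale agreement on 15-1-4-2: 15-1-3-1 not covered. → 20%.
Line D: fertiliser → 15-3; granular → 15-3-1; analytical-grade → 15-3-1-3. Scheduled 2%. Eswyn agreement on 15-3: CTH not met; Eswyn agreement on 15-3-2-1: 15-3-1-3 not covered. → 2%.
Line E: organic → 15-2; powder → 15-2-1; crude → 15-2-1-3. Scheduled 29%. No special measure applies. → 29%.
Sum: 38% + 23% + 20% + 2% + 29% = 112%.

112%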